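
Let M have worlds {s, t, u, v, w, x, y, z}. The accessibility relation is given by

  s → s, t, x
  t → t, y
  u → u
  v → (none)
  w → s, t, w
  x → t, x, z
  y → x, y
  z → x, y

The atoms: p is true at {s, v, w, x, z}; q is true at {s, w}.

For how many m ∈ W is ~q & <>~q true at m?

5

s: ~q is F, <>~q is T. ✗
t: ~q is T, <>~q is T. ✓
u: ~q is T, <>~q is T. ✓
v: ~q is T, <>~q is F. ✗
w: ~q is F, <>~q is T. ✗
x: ~q is T, <>~q is T. ✓
y: ~q is T, <>~q is T. ✓
z: ~q is T, <>~q is T. ✓
Satisfying worlds: {t, u, x, y, z}.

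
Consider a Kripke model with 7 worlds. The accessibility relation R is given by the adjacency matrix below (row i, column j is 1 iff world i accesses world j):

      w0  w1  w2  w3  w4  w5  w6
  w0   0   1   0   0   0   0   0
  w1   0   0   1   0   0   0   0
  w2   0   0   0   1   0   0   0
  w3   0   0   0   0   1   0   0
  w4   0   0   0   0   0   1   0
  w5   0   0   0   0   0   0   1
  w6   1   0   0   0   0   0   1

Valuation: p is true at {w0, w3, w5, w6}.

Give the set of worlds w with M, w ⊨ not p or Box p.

{w1, w2, w4, w5, w6}

w0: not p is F, Box p is F. ✗
w1: not p is T, Box p is F. ✓
w2: not p is T, Box p is T. ✓
w3: not p is F, Box p is F. ✗
w4: not p is T, Box p is T. ✓
w5: not p is F, Box p is T. ✓
w6: not p is F, Box p is T. ✓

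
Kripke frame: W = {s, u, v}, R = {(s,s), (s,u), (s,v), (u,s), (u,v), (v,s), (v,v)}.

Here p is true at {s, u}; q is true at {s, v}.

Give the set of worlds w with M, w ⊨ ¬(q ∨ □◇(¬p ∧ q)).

∅

s: q ∨ □◇(¬p ∧ q) is T. ✗
u: q ∨ □◇(¬p ∧ q) is T. ✗
v: q ∨ □◇(¬p ∧ q) is T. ✗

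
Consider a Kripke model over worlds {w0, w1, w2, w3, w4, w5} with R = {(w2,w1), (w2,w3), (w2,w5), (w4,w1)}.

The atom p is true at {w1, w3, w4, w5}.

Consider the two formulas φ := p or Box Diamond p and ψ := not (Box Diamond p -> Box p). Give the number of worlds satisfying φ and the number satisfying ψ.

5 and 0

For p or Box Diamond p:
w0: p is F, Box Diamond p is T. ✓
w1: p is T, Box Diamond p is T. ✓
w2: p is F, Box Diamond p is F. ✗
w3: p is T, Box Diamond p is T. ✓
w4: p is T, Box Diamond p is F. ✓
w5: p is T, Box Diamond p is T. ✓
— 5 worlds.
For not (Box Diamond p -> Box p):
w0: Box Diamond p -> Box p is T. ✗
w1: Box Diamond p -> Box p is T. ✗
w2: Box Diamond p -> Box p is T. ✗
w3: Box Diamond p -> Box p is T. ✗
w4: Box Diamond p -> Box p is T. ✗
w5: Box Diamond p -> Box p is T. ✗
— 0 worlds.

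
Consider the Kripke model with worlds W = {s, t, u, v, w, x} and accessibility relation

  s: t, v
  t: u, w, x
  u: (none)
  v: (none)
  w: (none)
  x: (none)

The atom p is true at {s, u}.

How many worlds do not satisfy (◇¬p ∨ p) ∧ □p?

s: ◇¬p ∨ p is T, □p is F. ✗
t: ◇¬p ∨ p is T, □p is F. ✗
u: ◇¬p ∨ p is T, □p is T. ✓
v: ◇¬p ∨ p is F, □p is T. ✗
w: ◇¬p ∨ p is F, □p is T. ✗
x: ◇¬p ∨ p is F, □p is T. ✗
Satisfying worlds: {u}.
So (◇¬p ∨ p) ∧ □p fails at the other 5 worlds.

5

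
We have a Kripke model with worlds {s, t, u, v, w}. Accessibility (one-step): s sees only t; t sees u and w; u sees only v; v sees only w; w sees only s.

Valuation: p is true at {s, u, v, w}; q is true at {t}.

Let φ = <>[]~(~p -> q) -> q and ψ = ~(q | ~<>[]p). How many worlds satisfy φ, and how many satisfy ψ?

5 and 3

For <>[]~(~p -> q) -> q:
s: <>[]~(~p -> q) is F, q is F. ✓
t: <>[]~(~p -> q) is F, q is T. ✓
u: <>[]~(~p -> q) is F, q is F. ✓
v: <>[]~(~p -> q) is F, q is F. ✓
w: <>[]~(~p -> q) is F, q is F. ✓
— 5 worlds.
For ~(q | ~<>[]p):
s: q | ~<>[]p is F. ✓
t: q | ~<>[]p is T. ✗
u: q | ~<>[]p is F. ✓
v: q | ~<>[]p is F. ✓
w: q | ~<>[]p is T. ✗
— 3 worlds.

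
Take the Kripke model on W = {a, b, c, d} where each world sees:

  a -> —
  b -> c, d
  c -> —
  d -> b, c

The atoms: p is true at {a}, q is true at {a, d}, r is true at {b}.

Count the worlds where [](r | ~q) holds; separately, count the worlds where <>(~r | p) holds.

For [](r | ~q):
a: no successors, so [](r | ~q) holds vacuously. ✓
b: successors {c, d}; r | ~q there: c:T, d:F. ✗
c: no successors, so [](r | ~q) holds vacuously. ✓
d: successors {b, c}; r | ~q there: b:T, c:T. ✓
— 3 worlds.
For <>(~r | p):
a: no successors, so <>(~r | p) fails. ✗
b: successors {c, d}; ~r | p there: c:T, d:T. ✓
c: no successors, so <>(~r | p) fails. ✗
d: successors {b, c}; ~r | p there: b:F, c:T. ✓
— 2 worlds.

3 and 2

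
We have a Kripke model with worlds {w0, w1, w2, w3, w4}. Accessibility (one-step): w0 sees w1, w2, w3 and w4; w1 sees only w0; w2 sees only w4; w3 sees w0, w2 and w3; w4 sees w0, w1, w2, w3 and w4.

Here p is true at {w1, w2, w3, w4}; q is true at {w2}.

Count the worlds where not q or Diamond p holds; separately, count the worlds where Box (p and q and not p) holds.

For not q or Diamond p:
w0: not q is T, Diamond p is T. ✓
w1: not q is T, Diamond p is F. ✓
w2: not q is F, Diamond p is T. ✓
w3: not q is T, Diamond p is T. ✓
w4: not q is T, Diamond p is T. ✓
— 5 worlds.
For Box (p and q and not p):
w0: successors {w1, w2, w3, w4}; p and q and not p there: w1:F, w2:F, w3:F, w4:F. ✗
w1: successors {w0}; p and q and not p there: w0:F. ✗
w2: successors {w4}; p and q and not p there: w4:F. ✗
w3: successors {w0, w2, w3}; p and q and not p there: w0:F, w2:F, w3:F. ✗
w4: successors {w0, w1, w2, w3, w4}; p and q and not p there: w0:F, w1:F, w2:F, w3:F, w4:F. ✗
— 0 worlds.

5 and 0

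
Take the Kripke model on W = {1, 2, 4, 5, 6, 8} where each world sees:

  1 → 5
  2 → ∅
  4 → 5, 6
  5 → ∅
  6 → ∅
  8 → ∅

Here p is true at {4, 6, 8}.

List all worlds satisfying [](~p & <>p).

{2, 5, 6, 8}

1: successors {5}; ~p & <>p there: 5:F. ✗
2: no successors, so [](~p & <>p) holds vacuously. ✓
4: successors {5, 6}; ~p & <>p there: 5:F, 6:F. ✗
5: no successors, so [](~p & <>p) holds vacuously. ✓
6: no successors, so [](~p & <>p) holds vacuously. ✓
8: no successors, so [](~p & <>p) holds vacuously. ✓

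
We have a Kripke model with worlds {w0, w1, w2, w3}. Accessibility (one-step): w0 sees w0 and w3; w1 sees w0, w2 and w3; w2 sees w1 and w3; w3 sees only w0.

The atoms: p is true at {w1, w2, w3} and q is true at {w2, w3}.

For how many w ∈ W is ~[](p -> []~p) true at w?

w0: [](p -> []~p) is T. ✗
w1: [](p -> []~p) is F. ✓
w2: [](p -> []~p) is F. ✓
w3: [](p -> []~p) is T. ✗
Satisfying worlds: {w1, w2}.

2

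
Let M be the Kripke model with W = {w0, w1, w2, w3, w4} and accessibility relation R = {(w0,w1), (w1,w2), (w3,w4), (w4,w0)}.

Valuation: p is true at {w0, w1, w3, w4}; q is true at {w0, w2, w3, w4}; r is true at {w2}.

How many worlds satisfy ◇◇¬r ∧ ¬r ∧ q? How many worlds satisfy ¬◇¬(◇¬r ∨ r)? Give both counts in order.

2 and 4

For ◇◇¬r ∧ ¬r ∧ q:
w0: ◇◇¬r is F, ¬r ∧ q is T. ✗
w1: ◇◇¬r is F, ¬r ∧ q is F. ✗
w2: ◇◇¬r is F, ¬r ∧ q is F. ✗
w3: ◇◇¬r is T, ¬r ∧ q is T. ✓
w4: ◇◇¬r is T, ¬r ∧ q is T. ✓
— 2 worlds.
For ¬◇¬(◇¬r ∨ r):
w0: ◇¬(◇¬r ∨ r) is T. ✗
w1: ◇¬(◇¬r ∨ r) is F. ✓
w2: ◇¬(◇¬r ∨ r) is F. ✓
w3: ◇¬(◇¬r ∨ r) is F. ✓
w4: ◇¬(◇¬r ∨ r) is F. ✓
— 4 worlds.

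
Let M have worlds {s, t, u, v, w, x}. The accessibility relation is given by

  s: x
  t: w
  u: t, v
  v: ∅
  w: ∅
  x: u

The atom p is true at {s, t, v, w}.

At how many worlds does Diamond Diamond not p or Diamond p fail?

3

s: Diamond Diamond not p is T, Diamond p is F. ✓
t: Diamond Diamond not p is F, Diamond p is T. ✓
u: Diamond Diamond not p is F, Diamond p is T. ✓
v: Diamond Diamond not p is F, Diamond p is F. ✗
w: Diamond Diamond not p is F, Diamond p is F. ✗
x: Diamond Diamond not p is F, Diamond p is F. ✗
Satisfying worlds: {s, t, u}.
So Diamond Diamond not p or Diamond p fails at the other 3 worlds.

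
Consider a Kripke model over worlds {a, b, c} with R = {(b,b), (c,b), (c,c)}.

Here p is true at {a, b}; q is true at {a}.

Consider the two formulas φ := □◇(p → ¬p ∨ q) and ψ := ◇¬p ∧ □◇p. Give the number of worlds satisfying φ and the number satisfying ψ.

1 and 1

For □◇(p → ¬p ∨ q):
a: no successors, so □◇(p → ¬p ∨ q) holds vacuously. ✓
b: successors {b}; ◇(p → ¬p ∨ q) there: b:F. ✗
c: successors {b, c}; ◇(p → ¬p ∨ q) there: b:F, c:T. ✗
— 1 world.
For ◇¬p ∧ □◇p:
a: ◇¬p is F, □◇p is T. ✗
b: ◇¬p is F, □◇p is T. ✗
c: ◇¬p is T, □◇p is T. ✓
— 1 world.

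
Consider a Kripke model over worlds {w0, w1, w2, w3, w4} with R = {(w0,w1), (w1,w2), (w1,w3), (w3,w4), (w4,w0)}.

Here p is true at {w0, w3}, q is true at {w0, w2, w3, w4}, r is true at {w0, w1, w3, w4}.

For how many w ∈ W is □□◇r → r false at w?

w0: □□◇r is F, r is T. ✓
w1: □□◇r is T, r is T. ✓
w2: □□◇r is T, r is F. ✗
w3: □□◇r is T, r is T. ✓
w4: □□◇r is T, r is T. ✓
Satisfying worlds: {w0, w1, w3, w4}.
So □□◇r → r fails at the other 1 world.

1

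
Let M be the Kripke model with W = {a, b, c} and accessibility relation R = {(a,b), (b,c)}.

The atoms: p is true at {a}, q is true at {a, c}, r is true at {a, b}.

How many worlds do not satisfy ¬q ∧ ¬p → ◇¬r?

0

a: ¬q ∧ ¬p is F, ◇¬r is F. ✓
b: ¬q ∧ ¬p is T, ◇¬r is T. ✓
c: ¬q ∧ ¬p is F, ◇¬r is F. ✓
Satisfying worlds: {a, b, c}.
So ¬q ∧ ¬p → ◇¬r fails at the other 0 worlds.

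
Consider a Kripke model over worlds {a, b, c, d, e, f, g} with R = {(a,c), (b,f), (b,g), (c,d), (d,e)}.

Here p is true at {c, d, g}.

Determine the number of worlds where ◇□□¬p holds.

4

a: successors {c}; □□¬p there: c:T. ✓
b: successors {f, g}; □□¬p there: f:T, g:T. ✓
c: successors {d}; □□¬p there: d:T. ✓
d: successors {e}; □□¬p there: e:T. ✓
e: no successors, so ◇□□¬p fails. ✗
f: no successors, so ◇□□¬p fails. ✗
g: no successors, so ◇□□¬p fails. ✗
Satisfying worlds: {a, b, c, d}.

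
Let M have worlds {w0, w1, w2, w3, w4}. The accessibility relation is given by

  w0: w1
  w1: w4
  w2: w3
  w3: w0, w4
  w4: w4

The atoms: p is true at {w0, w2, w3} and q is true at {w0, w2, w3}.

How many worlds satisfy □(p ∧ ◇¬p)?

1

w0: successors {w1}; p ∧ ◇¬p there: w1:F. ✗
w1: successors {w4}; p ∧ ◇¬p there: w4:F. ✗
w2: successors {w3}; p ∧ ◇¬p there: w3:T. ✓
w3: successors {w0, w4}; p ∧ ◇¬p there: w0:T, w4:F. ✗
w4: successors {w4}; p ∧ ◇¬p there: w4:F. ✗
Satisfying worlds: {w2}.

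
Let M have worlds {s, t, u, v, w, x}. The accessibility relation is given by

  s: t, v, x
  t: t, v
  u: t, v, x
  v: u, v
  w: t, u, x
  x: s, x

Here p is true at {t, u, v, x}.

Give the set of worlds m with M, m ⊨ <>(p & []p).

{s, t, u, v, w}

s: successors {t, v, x}; p & []p there: t:T, v:T, x:F. ✓
t: successors {t, v}; p & []p there: t:T, v:T. ✓
u: successors {t, v, x}; p & []p there: t:T, v:T, x:F. ✓
v: successors {u, v}; p & []p there: u:T, v:T. ✓
w: successors {t, u, x}; p & []p there: t:T, u:T, x:F. ✓
x: successors {s, x}; p & []p there: s:F, x:F. ✗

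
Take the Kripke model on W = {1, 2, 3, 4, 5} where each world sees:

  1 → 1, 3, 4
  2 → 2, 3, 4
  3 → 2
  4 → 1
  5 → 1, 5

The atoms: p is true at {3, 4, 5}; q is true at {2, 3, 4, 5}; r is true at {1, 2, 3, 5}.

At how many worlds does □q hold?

1: successors {1, 3, 4}; q there: 1:F, 3:T, 4:T. ✗
2: successors {2, 3, 4}; q there: 2:T, 3:T, 4:T. ✓
3: successors {2}; q there: 2:T. ✓
4: successors {1}; q there: 1:F. ✗
5: successors {1, 5}; q there: 1:F, 5:T. ✗
Satisfying worlds: {2, 3}.

2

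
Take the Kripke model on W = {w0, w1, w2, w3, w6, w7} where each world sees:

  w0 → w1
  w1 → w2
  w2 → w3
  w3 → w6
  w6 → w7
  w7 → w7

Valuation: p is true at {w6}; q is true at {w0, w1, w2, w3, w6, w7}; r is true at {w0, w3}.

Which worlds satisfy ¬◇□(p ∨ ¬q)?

{w0, w1, w3, w6, w7}

w0: ◇□(p ∨ ¬q) is F. ✓
w1: ◇□(p ∨ ¬q) is F. ✓
w2: ◇□(p ∨ ¬q) is T. ✗
w3: ◇□(p ∨ ¬q) is F. ✓
w6: ◇□(p ∨ ¬q) is F. ✓
w7: ◇□(p ∨ ¬q) is F. ✓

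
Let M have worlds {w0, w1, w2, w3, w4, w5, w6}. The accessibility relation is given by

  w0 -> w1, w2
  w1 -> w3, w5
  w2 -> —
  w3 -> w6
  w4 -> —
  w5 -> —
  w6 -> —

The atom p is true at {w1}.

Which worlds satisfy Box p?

{w2, w4, w5, w6}

w0: successors {w1, w2}; p there: w1:T, w2:F. ✗
w1: successors {w3, w5}; p there: w3:F, w5:F. ✗
w2: no successors, so Box p holds vacuously. ✓
w3: successors {w6}; p there: w6:F. ✗
w4: no successors, so Box p holds vacuously. ✓
w5: no successors, so Box p holds vacuously. ✓
w6: no successors, so Box p holds vacuously. ✓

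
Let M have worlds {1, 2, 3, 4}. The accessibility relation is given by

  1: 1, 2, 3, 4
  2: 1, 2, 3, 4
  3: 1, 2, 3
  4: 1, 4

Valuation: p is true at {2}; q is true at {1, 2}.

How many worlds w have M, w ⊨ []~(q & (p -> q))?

1: successors {1, 2, 3, 4}; ~(q & (p -> q)) there: 1:F, 2:F, 3:T, 4:T. ✗
2: successors {1, 2, 3, 4}; ~(q & (p -> q)) there: 1:F, 2:F, 3:T, 4:T. ✗
3: successors {1, 2, 3}; ~(q & (p -> q)) there: 1:F, 2:F, 3:T. ✗
4: successors {1, 4}; ~(q & (p -> q)) there: 1:F, 4:T. ✗
Satisfying worlds: ∅.

0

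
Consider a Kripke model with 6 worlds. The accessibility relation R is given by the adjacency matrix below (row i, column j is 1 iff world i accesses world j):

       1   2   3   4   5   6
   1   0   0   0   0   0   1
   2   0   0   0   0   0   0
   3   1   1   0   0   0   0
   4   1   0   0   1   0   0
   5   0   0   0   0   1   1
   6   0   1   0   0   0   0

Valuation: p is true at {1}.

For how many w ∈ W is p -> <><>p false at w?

1

1: p is T, <><>p is F. ✗
2: p is F, <><>p is F. ✓
3: p is F, <><>p is F. ✓
4: p is F, <><>p is T. ✓
5: p is F, <><>p is F. ✓
6: p is F, <><>p is F. ✓
Satisfying worlds: {2, 3, 4, 5, 6}.
So p -> <><>p fails at the other 1 world.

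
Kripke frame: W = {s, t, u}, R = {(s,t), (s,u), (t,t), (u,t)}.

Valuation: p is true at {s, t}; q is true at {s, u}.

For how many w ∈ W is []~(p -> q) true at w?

s: successors {t, u}; ~(p -> q) there: t:T, u:F. ✗
t: successors {t}; ~(p -> q) there: t:T. ✓
u: successors {t}; ~(p -> q) there: t:T. ✓
Satisfying worlds: {t, u}.

2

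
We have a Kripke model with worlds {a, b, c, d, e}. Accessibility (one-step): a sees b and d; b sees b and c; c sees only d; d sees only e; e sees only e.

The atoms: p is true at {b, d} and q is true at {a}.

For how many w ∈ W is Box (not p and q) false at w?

5

a: successors {b, d}; not p and q there: b:F, d:F. ✗
b: successors {b, c}; not p and q there: b:F, c:F. ✗
c: successors {d}; not p and q there: d:F. ✗
d: successors {e}; not p and q there: e:F. ✗
e: successors {e}; not p and q there: e:F. ✗
Satisfying worlds: ∅.
So Box (not p and q) fails at the other 5 worlds.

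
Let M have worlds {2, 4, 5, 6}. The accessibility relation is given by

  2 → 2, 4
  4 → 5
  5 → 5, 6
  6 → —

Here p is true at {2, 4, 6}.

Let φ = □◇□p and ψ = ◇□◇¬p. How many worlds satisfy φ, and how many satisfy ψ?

2 and 2

For □◇□p:
2: successors {2, 4}; ◇□p there: 2:T, 4:F. ✗
4: successors {5}; ◇□p there: 5:T. ✓
5: successors {5, 6}; ◇□p there: 5:T, 6:F. ✗
6: no successors, so □◇□p holds vacuously. ✓
— 2 worlds.
For ◇□◇¬p:
2: successors {2, 4}; □◇¬p there: 2:F, 4:T. ✓
4: successors {5}; □◇¬p there: 5:F. ✗
5: successors {5, 6}; □◇¬p there: 5:F, 6:T. ✓
6: no successors, so ◇□◇¬p fails. ✗
— 2 worlds.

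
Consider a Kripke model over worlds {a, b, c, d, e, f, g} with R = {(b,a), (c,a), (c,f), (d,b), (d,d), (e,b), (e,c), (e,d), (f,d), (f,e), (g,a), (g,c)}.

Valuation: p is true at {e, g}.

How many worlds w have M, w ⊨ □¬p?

6

a: no successors, so □¬p holds vacuously. ✓
b: successors {a}; ¬p there: a:T. ✓
c: successors {a, f}; ¬p there: a:T, f:T. ✓
d: successors {b, d}; ¬p there: b:T, d:T. ✓
e: successors {b, c, d}; ¬p there: b:T, c:T, d:T. ✓
f: successors {d, e}; ¬p there: d:T, e:F. ✗
g: successors {a, c}; ¬p there: a:T, c:T. ✓
Satisfying worlds: {a, b, c, d, e, g}.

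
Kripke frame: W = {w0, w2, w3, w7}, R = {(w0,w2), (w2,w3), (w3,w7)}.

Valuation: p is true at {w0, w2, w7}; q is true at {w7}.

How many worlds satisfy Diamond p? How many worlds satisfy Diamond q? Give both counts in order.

For Diamond p:
w0: successors {w2}; p there: w2:T. ✓
w2: successors {w3}; p there: w3:F. ✗
w3: successors {w7}; p there: w7:T. ✓
w7: no successors, so Diamond p fails. ✗
— 2 worlds.
For Diamond q:
w0: successors {w2}; q there: w2:F. ✗
w2: successors {w3}; q there: w3:F. ✗
w3: successors {w7}; q there: w7:T. ✓
w7: no successors, so Diamond q fails. ✗
— 1 world.

2 and 1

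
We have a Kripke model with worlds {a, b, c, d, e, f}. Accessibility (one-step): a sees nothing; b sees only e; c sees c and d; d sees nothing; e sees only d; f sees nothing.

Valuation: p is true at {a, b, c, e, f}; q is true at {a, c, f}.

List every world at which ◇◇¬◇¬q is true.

a: no successors, so ◇◇¬◇¬q fails. ✗
b: successors {e}; ◇¬◇¬q there: e:T. ✓
c: successors {c, d}; ◇¬◇¬q there: c:T, d:F. ✓
d: no successors, so ◇◇¬◇¬q fails. ✗
e: successors {d}; ◇¬◇¬q there: d:F. ✗
f: no successors, so ◇◇¬◇¬q fails. ✗

{b, c}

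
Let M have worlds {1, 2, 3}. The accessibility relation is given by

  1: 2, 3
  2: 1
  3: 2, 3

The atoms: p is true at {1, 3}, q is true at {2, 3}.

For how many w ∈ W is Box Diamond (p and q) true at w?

1

1: successors {2, 3}; Diamond (p and q) there: 2:F, 3:T. ✗
2: successors {1}; Diamond (p and q) there: 1:T. ✓
3: successors {2, 3}; Diamond (p and q) there: 2:F, 3:T. ✗
Satisfying worlds: {2}.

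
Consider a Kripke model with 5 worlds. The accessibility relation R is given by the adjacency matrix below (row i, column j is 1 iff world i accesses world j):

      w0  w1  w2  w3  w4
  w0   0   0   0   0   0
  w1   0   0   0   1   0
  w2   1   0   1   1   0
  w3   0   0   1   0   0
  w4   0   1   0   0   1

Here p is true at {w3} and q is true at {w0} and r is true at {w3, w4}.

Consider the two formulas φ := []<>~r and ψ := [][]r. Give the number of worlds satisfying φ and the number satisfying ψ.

For []<>~r:
w0: no successors, so []<>~r holds vacuously. ✓
w1: successors {w3}; <>~r there: w3:T. ✓
w2: successors {w0, w2, w3}; <>~r there: w0:F, w2:T, w3:T. ✗
w3: successors {w2}; <>~r there: w2:T. ✓
w4: successors {w1, w4}; <>~r there: w1:F, w4:T. ✗
— 3 worlds.
For [][]r:
w0: no successors, so [][]r holds vacuously. ✓
w1: successors {w3}; []r there: w3:F. ✗
w2: successors {w0, w2, w3}; []r there: w0:T, w2:F, w3:F. ✗
w3: successors {w2}; []r there: w2:F. ✗
w4: successors {w1, w4}; []r there: w1:T, w4:F. ✗
— 1 world.

3 and 1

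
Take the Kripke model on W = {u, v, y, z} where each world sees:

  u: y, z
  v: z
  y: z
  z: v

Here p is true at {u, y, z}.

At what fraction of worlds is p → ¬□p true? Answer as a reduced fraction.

1/2

u: p is T, ¬□p is F. ✗
v: p is F, ¬□p is F. ✓
y: p is T, ¬□p is F. ✗
z: p is T, ¬□p is T. ✓
That's 2 of 4 worlds, so 2/4 = 1/2.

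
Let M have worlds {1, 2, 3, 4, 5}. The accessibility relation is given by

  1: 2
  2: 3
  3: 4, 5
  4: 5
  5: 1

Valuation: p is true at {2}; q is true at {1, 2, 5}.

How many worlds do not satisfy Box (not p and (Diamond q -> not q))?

4

1: successors {2}; not p and (Diamond q -> not q) there: 2:F. ✗
2: successors {3}; not p and (Diamond q -> not q) there: 3:T. ✓
3: successors {4, 5}; not p and (Diamond q -> not q) there: 4:T, 5:F. ✗
4: successors {5}; not p and (Diamond q -> not q) there: 5:F. ✗
5: successors {1}; not p and (Diamond q -> not q) there: 1:F. ✗
Satisfying worlds: {2}.
So Box (not p and (Diamond q -> not q)) fails at the other 4 worlds.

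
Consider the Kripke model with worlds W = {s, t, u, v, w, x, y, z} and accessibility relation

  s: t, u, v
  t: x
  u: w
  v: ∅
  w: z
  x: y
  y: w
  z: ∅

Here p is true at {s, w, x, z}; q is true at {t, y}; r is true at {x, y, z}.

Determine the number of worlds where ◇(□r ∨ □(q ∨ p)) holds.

6

s: successors {t, u, v}; □r ∨ □(q ∨ p) there: t:T, u:T, v:T. ✓
t: successors {x}; □r ∨ □(q ∨ p) there: x:T. ✓
u: successors {w}; □r ∨ □(q ∨ p) there: w:T. ✓
v: no successors, so ◇(□r ∨ □(q ∨ p)) fails. ✗
w: successors {z}; □r ∨ □(q ∨ p) there: z:T. ✓
x: successors {y}; □r ∨ □(q ∨ p) there: y:T. ✓
y: successors {w}; □r ∨ □(q ∨ p) there: w:T. ✓
z: no successors, so ◇(□r ∨ □(q ∨ p)) fails. ✗
Satisfying worlds: {s, t, u, w, x, y}.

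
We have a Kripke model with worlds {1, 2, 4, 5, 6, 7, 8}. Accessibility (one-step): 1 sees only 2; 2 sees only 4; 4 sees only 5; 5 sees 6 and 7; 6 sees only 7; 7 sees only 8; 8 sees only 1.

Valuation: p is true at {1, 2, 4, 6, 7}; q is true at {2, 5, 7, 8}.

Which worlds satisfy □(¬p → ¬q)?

{1, 2, 5, 6, 8}

1: successors {2}; ¬p → ¬q there: 2:T. ✓
2: successors {4}; ¬p → ¬q there: 4:T. ✓
4: successors {5}; ¬p → ¬q there: 5:F. ✗
5: successors {6, 7}; ¬p → ¬q there: 6:T, 7:T. ✓
6: successors {7}; ¬p → ¬q there: 7:T. ✓
7: successors {8}; ¬p → ¬q there: 8:F. ✗
8: successors {1}; ¬p → ¬q there: 1:T. ✓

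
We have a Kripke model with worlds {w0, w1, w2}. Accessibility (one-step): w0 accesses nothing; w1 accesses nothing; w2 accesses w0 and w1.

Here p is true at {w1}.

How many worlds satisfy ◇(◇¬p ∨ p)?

1

w0: no successors, so ◇(◇¬p ∨ p) fails. ✗
w1: no successors, so ◇(◇¬p ∨ p) fails. ✗
w2: successors {w0, w1}; ◇¬p ∨ p there: w0:F, w1:T. ✓
Satisfying worlds: {w2}.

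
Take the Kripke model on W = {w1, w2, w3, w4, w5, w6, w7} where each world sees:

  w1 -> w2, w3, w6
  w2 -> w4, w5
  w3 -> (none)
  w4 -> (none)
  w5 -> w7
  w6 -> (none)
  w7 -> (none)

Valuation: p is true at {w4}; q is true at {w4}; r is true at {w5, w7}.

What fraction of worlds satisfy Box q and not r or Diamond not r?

5/7

w1: Box q and not r is F, Diamond not r is T. ✓
w2: Box q and not r is F, Diamond not r is T. ✓
w3: Box q and not r is T, Diamond not r is F. ✓
w4: Box q and not r is T, Diamond not r is F. ✓
w5: Box q and not r is F, Diamond not r is F. ✗
w6: Box q and not r is T, Diamond not r is F. ✓
w7: Box q and not r is F, Diamond not r is F. ✗
That's 5 of 7 worlds, so 5/7.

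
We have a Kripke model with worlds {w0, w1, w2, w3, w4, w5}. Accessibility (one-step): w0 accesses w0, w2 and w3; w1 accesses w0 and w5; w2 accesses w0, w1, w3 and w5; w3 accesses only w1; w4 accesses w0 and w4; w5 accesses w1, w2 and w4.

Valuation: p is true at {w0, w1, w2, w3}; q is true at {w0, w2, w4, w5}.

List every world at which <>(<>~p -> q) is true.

w0: successors {w0, w2, w3}; <>~p -> q there: w0:T, w2:T, w3:T. ✓
w1: successors {w0, w5}; <>~p -> q there: w0:T, w5:T. ✓
w2: successors {w0, w1, w3, w5}; <>~p -> q there: w0:T, w1:F, w3:T, w5:T. ✓
w3: successors {w1}; <>~p -> q there: w1:F. ✗
w4: successors {w0, w4}; <>~p -> q there: w0:T, w4:T. ✓
w5: successors {w1, w2, w4}; <>~p -> q there: w1:F, w2:T, w4:T. ✓

{w0, w1, w2, w4, w5}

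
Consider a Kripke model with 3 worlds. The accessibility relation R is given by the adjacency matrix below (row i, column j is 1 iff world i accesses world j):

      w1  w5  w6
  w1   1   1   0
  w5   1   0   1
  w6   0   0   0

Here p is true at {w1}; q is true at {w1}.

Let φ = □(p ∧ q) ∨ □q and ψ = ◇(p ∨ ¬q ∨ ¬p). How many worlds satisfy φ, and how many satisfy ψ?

For □(p ∧ q) ∨ □q:
w1: □(p ∧ q) is F, □q is F. ✗
w5: □(p ∧ q) is F, □q is F. ✗
w6: □(p ∧ q) is T, □q is T. ✓
— 1 world.
For ◇(p ∨ ¬q ∨ ¬p):
w1: successors {w1, w5}; p ∨ ¬q ∨ ¬p there: w1:T, w5:T. ✓
w5: successors {w1, w6}; p ∨ ¬q ∨ ¬p there: w1:T, w6:T. ✓
w6: no successors, so ◇(p ∨ ¬q ∨ ¬p) fails. ✗
— 2 worlds.

1 and 2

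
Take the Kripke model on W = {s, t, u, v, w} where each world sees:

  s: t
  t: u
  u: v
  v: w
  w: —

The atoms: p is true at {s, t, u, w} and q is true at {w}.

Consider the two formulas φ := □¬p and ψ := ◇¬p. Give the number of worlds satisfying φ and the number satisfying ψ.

2 and 1

For □¬p:
s: successors {t}; ¬p there: t:F. ✗
t: successors {u}; ¬p there: u:F. ✗
u: successors {v}; ¬p there: v:T. ✓
v: successors {w}; ¬p there: w:F. ✗
w: no successors, so □¬p holds vacuously. ✓
— 2 worlds.
For ◇¬p:
s: successors {t}; ¬p there: t:F. ✗
t: successors {u}; ¬p there: u:F. ✗
u: successors {v}; ¬p there: v:T. ✓
v: successors {w}; ¬p there: w:F. ✗
w: no successors, so ◇¬p fails. ✗
— 1 world.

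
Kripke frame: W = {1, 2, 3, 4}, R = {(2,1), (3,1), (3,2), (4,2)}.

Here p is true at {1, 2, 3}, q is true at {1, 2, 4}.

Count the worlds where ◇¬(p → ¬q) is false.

1: no successors, so ◇¬(p → ¬q) fails. ✗
2: successors {1}; ¬(p → ¬q) there: 1:T. ✓
3: successors {1, 2}; ¬(p → ¬q) there: 1:T, 2:T. ✓
4: successors {2}; ¬(p → ¬q) there: 2:T. ✓
Satisfying worlds: {2, 3, 4}.
So ◇¬(p → ¬q) fails at the other 1 world.

1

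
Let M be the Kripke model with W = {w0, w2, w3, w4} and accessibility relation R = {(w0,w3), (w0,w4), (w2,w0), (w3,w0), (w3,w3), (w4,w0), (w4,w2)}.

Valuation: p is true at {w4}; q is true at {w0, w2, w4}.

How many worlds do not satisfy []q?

2

w0: successors {w3, w4}; q there: w3:F, w4:T. ✗
w2: successors {w0}; q there: w0:T. ✓
w3: successors {w0, w3}; q there: w0:T, w3:F. ✗
w4: successors {w0, w2}; q there: w0:T, w2:T. ✓
Satisfying worlds: {w2, w4}.
So []q fails at the other 2 worlds.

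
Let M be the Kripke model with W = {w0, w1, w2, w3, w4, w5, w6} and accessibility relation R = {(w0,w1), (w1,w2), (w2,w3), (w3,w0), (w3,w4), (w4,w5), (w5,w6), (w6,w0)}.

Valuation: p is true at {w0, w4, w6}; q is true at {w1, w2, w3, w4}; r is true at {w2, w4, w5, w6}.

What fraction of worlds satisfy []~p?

4/7

w0: successors {w1}; ~p there: w1:T. ✓
w1: successors {w2}; ~p there: w2:T. ✓
w2: successors {w3}; ~p there: w3:T. ✓
w3: successors {w0, w4}; ~p there: w0:F, w4:F. ✗
w4: successors {w5}; ~p there: w5:T. ✓
w5: successors {w6}; ~p there: w6:F. ✗
w6: successors {w0}; ~p there: w0:F. ✗
That's 4 of 7 worlds, so 4/7.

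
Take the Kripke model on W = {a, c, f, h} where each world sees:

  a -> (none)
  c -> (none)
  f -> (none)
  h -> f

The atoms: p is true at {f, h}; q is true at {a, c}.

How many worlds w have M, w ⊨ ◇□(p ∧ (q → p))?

1

a: no successors, so ◇□(p ∧ (q → p)) fails. ✗
c: no successors, so ◇□(p ∧ (q → p)) fails. ✗
f: no successors, so ◇□(p ∧ (q → p)) fails. ✗
h: successors {f}; □(p ∧ (q → p)) there: f:T. ✓
Satisfying worlds: {h}.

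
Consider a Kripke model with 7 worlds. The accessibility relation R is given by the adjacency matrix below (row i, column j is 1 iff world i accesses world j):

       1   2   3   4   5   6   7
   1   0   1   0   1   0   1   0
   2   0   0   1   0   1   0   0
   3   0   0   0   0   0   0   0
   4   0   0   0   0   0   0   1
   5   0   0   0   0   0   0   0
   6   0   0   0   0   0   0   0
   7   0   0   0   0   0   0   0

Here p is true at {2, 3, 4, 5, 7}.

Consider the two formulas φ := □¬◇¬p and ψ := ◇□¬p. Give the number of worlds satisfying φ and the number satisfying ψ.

For □¬◇¬p:
1: successors {2, 4, 6}; ¬◇¬p there: 2:T, 4:T, 6:T. ✓
2: successors {3, 5}; ¬◇¬p there: 3:T, 5:T. ✓
3: no successors, so □¬◇¬p holds vacuously. ✓
4: successors {7}; ¬◇¬p there: 7:T. ✓
5: no successors, so □¬◇¬p holds vacuously. ✓
6: no successors, so □¬◇¬p holds vacuously. ✓
7: no successors, so □¬◇¬p holds vacuously. ✓
— 7 worlds.
For ◇□¬p:
1: successors {2, 4, 6}; □¬p there: 2:F, 4:F, 6:T. ✓
2: successors {3, 5}; □¬p there: 3:T, 5:T. ✓
3: no successors, so ◇□¬p fails. ✗
4: successors {7}; □¬p there: 7:T. ✓
5: no successors, so ◇□¬p fails. ✗
6: no successors, so ◇□¬p fails. ✗
7: no successors, so ◇□¬p fails. ✗
— 3 worlds.

7 and 3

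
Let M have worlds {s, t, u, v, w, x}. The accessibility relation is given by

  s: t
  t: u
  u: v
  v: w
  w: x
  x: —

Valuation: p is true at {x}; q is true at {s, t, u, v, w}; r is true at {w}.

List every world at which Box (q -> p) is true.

{w, x}

s: successors {t}; q -> p there: t:F. ✗
t: successors {u}; q -> p there: u:F. ✗
u: successors {v}; q -> p there: v:F. ✗
v: successors {w}; q -> p there: w:F. ✗
w: successors {x}; q -> p there: x:T. ✓
x: no successors, so Box (q -> p) holds vacuously. ✓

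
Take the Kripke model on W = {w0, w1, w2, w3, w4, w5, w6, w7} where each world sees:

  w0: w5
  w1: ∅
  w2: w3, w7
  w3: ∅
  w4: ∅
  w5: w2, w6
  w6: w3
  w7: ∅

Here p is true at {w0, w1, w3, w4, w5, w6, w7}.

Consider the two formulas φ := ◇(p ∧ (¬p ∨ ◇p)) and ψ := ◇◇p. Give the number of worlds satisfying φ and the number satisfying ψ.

2 and 2

For ◇(p ∧ (¬p ∨ ◇p)):
w0: successors {w5}; p ∧ (¬p ∨ ◇p) there: w5:T. ✓
w1: no successors, so ◇(p ∧ (¬p ∨ ◇p)) fails. ✗
w2: successors {w3, w7}; p ∧ (¬p ∨ ◇p) there: w3:F, w7:F. ✗
w3: no successors, so ◇(p ∧ (¬p ∨ ◇p)) fails. ✗
w4: no successors, so ◇(p ∧ (¬p ∨ ◇p)) fails. ✗
w5: successors {w2, w6}; p ∧ (¬p ∨ ◇p) there: w2:F, w6:T. ✓
w6: successors {w3}; p ∧ (¬p ∨ ◇p) there: w3:F. ✗
w7: no successors, so ◇(p ∧ (¬p ∨ ◇p)) fails. ✗
— 2 worlds.
For ◇◇p:
w0: successors {w5}; ◇p there: w5:T. ✓
w1: no successors, so ◇◇p fails. ✗
w2: successors {w3, w7}; ◇p there: w3:F, w7:F. ✗
w3: no successors, so ◇◇p fails. ✗
w4: no successors, so ◇◇p fails. ✗
w5: successors {w2, w6}; ◇p there: w2:T, w6:T. ✓
w6: successors {w3}; ◇p there: w3:F. ✗
w7: no successors, so ◇◇p fails. ✗
— 2 worlds.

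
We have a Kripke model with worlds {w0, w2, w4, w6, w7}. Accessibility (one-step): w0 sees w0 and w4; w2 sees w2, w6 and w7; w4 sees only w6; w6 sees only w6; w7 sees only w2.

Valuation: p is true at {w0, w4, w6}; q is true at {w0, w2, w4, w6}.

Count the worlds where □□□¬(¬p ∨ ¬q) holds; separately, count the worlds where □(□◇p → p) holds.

For □□□¬(¬p ∨ ¬q):
w0: successors {w0, w4}; □□¬(¬p ∨ ¬q) there: w0:T, w4:T. ✓
w2: successors {w2, w6, w7}; □□¬(¬p ∨ ¬q) there: w2:F, w6:T, w7:F. ✗
w4: successors {w6}; □□¬(¬p ∨ ¬q) there: w6:T. ✓
w6: successors {w6}; □□¬(¬p ∨ ¬q) there: w6:T. ✓
w7: successors {w2}; □□¬(¬p ∨ ¬q) there: w2:F. ✗
— 3 worlds.
For □(□◇p → p):
w0: successors {w0, w4}; □◇p → p there: w0:T, w4:T. ✓
w2: successors {w2, w6, w7}; □◇p → p there: w2:T, w6:T, w7:F. ✗
w4: successors {w6}; □◇p → p there: w6:T. ✓
w6: successors {w6}; □◇p → p there: w6:T. ✓
w7: successors {w2}; □◇p → p there: w2:T. ✓
— 4 worlds.

3 and 4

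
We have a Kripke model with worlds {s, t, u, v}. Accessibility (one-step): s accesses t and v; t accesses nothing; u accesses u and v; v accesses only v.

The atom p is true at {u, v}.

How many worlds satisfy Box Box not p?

s: successors {t, v}; Box not p there: t:T, v:F. ✗
t: no successors, so Box Box not p holds vacuously. ✓
u: successors {u, v}; Box not p there: u:F, v:F. ✗
v: successors {v}; Box not p there: v:F. ✗
Satisfying worlds: {t}.

1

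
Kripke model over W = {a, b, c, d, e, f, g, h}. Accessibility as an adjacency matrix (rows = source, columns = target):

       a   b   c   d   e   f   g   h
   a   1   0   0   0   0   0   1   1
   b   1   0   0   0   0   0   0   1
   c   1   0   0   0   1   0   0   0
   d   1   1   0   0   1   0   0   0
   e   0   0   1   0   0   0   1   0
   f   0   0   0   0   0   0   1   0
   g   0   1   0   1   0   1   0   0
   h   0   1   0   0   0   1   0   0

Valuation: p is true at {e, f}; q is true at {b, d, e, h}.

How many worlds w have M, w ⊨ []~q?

a: successors {a, g, h}; ~q there: a:T, g:T, h:F. ✗
b: successors {a, h}; ~q there: a:T, h:F. ✗
c: successors {a, e}; ~q there: a:T, e:F. ✗
d: successors {a, b, e}; ~q there: a:T, b:F, e:F. ✗
e: successors {c, g}; ~q there: c:T, g:T. ✓
f: successors {g}; ~q there: g:T. ✓
g: successors {b, d, f}; ~q there: b:F, d:F, f:T. ✗
h: successors {b, f}; ~q there: b:F, f:T. ✗
Satisfying worlds: {e, f}.

2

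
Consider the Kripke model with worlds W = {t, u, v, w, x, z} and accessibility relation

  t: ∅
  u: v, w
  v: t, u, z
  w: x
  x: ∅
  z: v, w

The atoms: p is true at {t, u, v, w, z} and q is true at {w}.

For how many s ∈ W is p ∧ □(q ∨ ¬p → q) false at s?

2

t: p is T, □(q ∨ ¬p → q) is T. ✓
u: p is T, □(q ∨ ¬p → q) is T. ✓
v: p is T, □(q ∨ ¬p → q) is T. ✓
w: p is T, □(q ∨ ¬p → q) is F. ✗
x: p is F, □(q ∨ ¬p → q) is T. ✗
z: p is T, □(q ∨ ¬p → q) is T. ✓
Satisfying worlds: {t, u, v, z}.
So p ∧ □(q ∨ ¬p → q) fails at the other 2 worlds.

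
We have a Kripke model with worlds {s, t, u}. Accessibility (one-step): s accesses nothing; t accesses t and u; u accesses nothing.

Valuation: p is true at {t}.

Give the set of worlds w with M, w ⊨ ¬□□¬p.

{t}

s: □□¬p is T. ✗
t: □□¬p is F. ✓
u: □□¬p is T. ✗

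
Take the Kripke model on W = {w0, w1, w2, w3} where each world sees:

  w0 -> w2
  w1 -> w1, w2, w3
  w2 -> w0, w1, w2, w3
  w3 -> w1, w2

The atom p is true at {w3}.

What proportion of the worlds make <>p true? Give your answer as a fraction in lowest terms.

w0: successors {w2}; p there: w2:F. ✗
w1: successors {w1, w2, w3}; p there: w1:F, w2:F, w3:T. ✓
w2: successors {w0, w1, w2, w3}; p there: w0:F, w1:F, w2:F, w3:T. ✓
w3: successors {w1, w2}; p there: w1:F, w2:F. ✗
That's 2 of 4 worlds, so 2/4 = 1/2.

1/2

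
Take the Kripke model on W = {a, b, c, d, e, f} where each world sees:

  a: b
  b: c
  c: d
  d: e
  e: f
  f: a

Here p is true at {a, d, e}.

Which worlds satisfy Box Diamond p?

a: successors {b}; Diamond p there: b:F. ✗
b: successors {c}; Diamond p there: c:T. ✓
c: successors {d}; Diamond p there: d:T. ✓
d: successors {e}; Diamond p there: e:F. ✗
e: successors {f}; Diamond p there: f:T. ✓
f: successors {a}; Diamond p there: a:F. ✗

{b, c, e}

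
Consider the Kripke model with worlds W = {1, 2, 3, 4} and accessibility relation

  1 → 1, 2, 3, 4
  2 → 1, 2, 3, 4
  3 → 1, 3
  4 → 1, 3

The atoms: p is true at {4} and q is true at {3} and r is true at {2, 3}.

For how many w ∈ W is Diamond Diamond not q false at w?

1: successors {1, 2, 3, 4}; Diamond not q there: 1:T, 2:T, 3:T, 4:T. ✓
2: successors {1, 2, 3, 4}; Diamond not q there: 1:T, 2:T, 3:T, 4:T. ✓
3: successors {1, 3}; Diamond not q there: 1:T, 3:T. ✓
4: successors {1, 3}; Diamond not q there: 1:T, 3:T. ✓
Satisfying worlds: {1, 2, 3, 4}.
So Diamond Diamond not q fails at the other 0 worlds.

0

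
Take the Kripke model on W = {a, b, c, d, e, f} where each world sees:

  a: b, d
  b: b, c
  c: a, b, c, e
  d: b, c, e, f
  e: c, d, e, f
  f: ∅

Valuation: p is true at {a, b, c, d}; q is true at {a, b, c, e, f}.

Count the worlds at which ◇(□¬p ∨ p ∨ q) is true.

a: successors {b, d}; □¬p ∨ p ∨ q there: b:T, d:T. ✓
b: successors {b, c}; □¬p ∨ p ∨ q there: b:T, c:T. ✓
c: successors {a, b, c, e}; □¬p ∨ p ∨ q there: a:T, b:T, c:T, e:T. ✓
d: successors {b, c, e, f}; □¬p ∨ p ∨ q there: b:T, c:T, e:T, f:T. ✓
e: successors {c, d, e, f}; □¬p ∨ p ∨ q there: c:T, d:T, e:T, f:T. ✓
f: no successors, so ◇(□¬p ∨ p ∨ q) fails. ✗
Satisfying worlds: {a, b, c, d, e}.

5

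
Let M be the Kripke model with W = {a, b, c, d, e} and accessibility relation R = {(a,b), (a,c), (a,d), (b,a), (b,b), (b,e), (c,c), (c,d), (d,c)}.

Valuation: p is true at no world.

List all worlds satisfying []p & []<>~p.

{e}

a: []p is F, []<>~p is T. ✗
b: []p is F, []<>~p is F. ✗
c: []p is F, []<>~p is T. ✗
d: []p is F, []<>~p is T. ✗
e: []p is T, []<>~p is T. ✓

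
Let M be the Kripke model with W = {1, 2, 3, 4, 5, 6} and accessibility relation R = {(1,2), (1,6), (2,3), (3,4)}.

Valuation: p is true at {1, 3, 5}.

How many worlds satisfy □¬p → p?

1: □¬p is T, p is T. ✓
2: □¬p is F, p is F. ✓
3: □¬p is T, p is T. ✓
4: □¬p is T, p is F. ✗
5: □¬p is T, p is T. ✓
6: □¬p is T, p is F. ✗
Satisfying worlds: {1, 2, 3, 5}.

4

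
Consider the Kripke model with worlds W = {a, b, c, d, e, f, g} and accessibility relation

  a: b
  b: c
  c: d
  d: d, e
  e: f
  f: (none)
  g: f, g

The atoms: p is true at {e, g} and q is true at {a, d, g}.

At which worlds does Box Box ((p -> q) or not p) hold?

{a, b, e, f, g}

a: successors {b}; Box ((p -> q) or not p) there: b:T. ✓
b: successors {c}; Box ((p -> q) or not p) there: c:T. ✓
c: successors {d}; Box ((p -> q) or not p) there: d:F. ✗
d: successors {d, e}; Box ((p -> q) or not p) there: d:F, e:T. ✗
e: successors {f}; Box ((p -> q) or not p) there: f:T. ✓
f: no successors, so Box Box ((p -> q) or not p) holds vacuously. ✓
g: successors {f, g}; Box ((p -> q) or not p) there: f:T, g:T. ✓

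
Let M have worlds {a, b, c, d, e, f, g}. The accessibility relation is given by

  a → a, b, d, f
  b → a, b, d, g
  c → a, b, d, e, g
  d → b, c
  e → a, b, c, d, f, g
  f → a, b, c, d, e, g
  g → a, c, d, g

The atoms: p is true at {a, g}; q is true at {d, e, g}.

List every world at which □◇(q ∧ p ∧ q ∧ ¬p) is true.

∅

a: successors {a, b, d, f}; ◇(q ∧ p ∧ q ∧ ¬p) there: a:F, b:F, d:F, f:F. ✗
b: successors {a, b, d, g}; ◇(q ∧ p ∧ q ∧ ¬p) there: a:F, b:F, d:F, g:F. ✗
c: successors {a, b, d, e, g}; ◇(q ∧ p ∧ q ∧ ¬p) there: a:F, b:F, d:F, e:F, g:F. ✗
d: successors {b, c}; ◇(q ∧ p ∧ q ∧ ¬p) there: b:F, c:F. ✗
e: successors {a, b, c, d, f, g}; ◇(q ∧ p ∧ q ∧ ¬p) there: a:F, b:F, c:F, d:F, f:F, g:F. ✗
f: successors {a, b, c, d, e, g}; ◇(q ∧ p ∧ q ∧ ¬p) there: a:F, b:F, c:F, d:F, e:F, g:F. ✗
g: successors {a, c, d, g}; ◇(q ∧ p ∧ q ∧ ¬p) there: a:F, c:F, d:F, g:F. ✗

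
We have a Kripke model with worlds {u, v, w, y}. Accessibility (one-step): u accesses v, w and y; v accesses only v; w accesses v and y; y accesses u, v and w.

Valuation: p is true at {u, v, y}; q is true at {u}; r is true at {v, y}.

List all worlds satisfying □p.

{v, w}

u: successors {v, w, y}; p there: v:T, w:F, y:T. ✗
v: successors {v}; p there: v:T. ✓
w: successors {v, y}; p there: v:T, y:T. ✓
y: successors {u, v, w}; p there: u:T, v:T, w:F. ✗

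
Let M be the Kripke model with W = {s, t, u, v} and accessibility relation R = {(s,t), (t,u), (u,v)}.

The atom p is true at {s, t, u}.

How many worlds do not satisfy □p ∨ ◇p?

1

s: □p is T, ◇p is T. ✓
t: □p is T, ◇p is T. ✓
u: □p is F, ◇p is F. ✗
v: □p is T, ◇p is F. ✓
Satisfying worlds: {s, t, v}.
So □p ∨ ◇p fails at the other 1 world.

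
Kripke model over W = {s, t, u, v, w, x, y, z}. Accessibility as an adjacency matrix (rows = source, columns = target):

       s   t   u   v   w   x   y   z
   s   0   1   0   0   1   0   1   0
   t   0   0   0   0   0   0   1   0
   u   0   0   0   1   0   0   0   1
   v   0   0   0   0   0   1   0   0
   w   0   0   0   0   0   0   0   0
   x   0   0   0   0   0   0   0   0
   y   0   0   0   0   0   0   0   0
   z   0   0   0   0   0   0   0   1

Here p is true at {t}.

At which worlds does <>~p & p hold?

{t}

s: <>~p is T, p is F. ✗
t: <>~p is T, p is T. ✓
u: <>~p is T, p is F. ✗
v: <>~p is T, p is F. ✗
w: <>~p is F, p is F. ✗
x: <>~p is F, p is F. ✗
y: <>~p is F, p is F. ✗
z: <>~p is T, p is F. ✗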